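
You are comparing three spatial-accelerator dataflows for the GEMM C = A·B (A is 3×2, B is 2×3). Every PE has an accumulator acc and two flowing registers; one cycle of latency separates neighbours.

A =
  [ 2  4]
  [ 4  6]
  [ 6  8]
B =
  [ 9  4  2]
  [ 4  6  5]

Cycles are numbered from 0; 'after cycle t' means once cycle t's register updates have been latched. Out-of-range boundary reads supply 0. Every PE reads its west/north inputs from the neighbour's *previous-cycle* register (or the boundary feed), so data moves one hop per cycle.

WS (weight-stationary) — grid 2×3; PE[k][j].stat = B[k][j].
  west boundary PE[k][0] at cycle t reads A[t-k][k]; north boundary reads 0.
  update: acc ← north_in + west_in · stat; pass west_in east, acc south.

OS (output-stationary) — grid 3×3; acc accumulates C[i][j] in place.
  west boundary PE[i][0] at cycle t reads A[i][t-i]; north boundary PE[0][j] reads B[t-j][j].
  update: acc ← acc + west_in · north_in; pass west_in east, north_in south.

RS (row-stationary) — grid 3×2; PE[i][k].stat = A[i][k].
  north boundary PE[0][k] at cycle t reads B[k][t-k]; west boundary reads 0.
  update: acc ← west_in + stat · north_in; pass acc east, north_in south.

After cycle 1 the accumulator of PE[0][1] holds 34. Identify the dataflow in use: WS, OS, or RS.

Under WS (2×3), PE[0][1]:
  cycle 0: PE[0][1] → acc 0, east 0, south 0
  cycle 1: PE[0][1] → acc 8, east 2, south 8
Under OS (3×3), PE[0][1]:
  cycle 0: PE[0][1] → acc 0, east 0, south 0
  cycle 1: PE[0][1] → acc 8, east 2, south 4
Under RS (3×2), PE[0][1]:
  cycle 0: PE[0][1] → acc 0, east 0, south 0
  cycle 1: PE[0][1] → acc 34, east 34, south 4

dataflow = RS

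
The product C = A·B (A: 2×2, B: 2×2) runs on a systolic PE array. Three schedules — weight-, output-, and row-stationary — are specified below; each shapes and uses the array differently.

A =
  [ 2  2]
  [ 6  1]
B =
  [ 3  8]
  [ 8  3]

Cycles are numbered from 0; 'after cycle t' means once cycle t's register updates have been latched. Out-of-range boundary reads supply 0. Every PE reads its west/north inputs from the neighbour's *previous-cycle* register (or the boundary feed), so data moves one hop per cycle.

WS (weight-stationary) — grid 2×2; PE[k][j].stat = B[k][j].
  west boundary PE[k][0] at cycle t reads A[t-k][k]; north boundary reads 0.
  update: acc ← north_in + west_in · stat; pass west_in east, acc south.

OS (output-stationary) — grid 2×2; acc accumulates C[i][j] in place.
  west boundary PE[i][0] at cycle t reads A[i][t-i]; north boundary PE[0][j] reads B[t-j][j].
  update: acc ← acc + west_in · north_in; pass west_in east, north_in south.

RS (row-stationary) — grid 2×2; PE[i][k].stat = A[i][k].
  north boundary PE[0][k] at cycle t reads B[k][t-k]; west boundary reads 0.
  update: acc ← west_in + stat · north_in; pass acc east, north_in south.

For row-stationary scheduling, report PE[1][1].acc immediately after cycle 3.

RS on a 2×2 grid — tracing PE[1][1] and its feeders:
  c0 r0c1: 0 / 0 / 0
  c0 r1c0: 0 / 0 / 0
  c0 r1c1: 0 / 0 / 0
  c1 r0c1: 22 / 22 / 8
  c1 r1c0: 18 / 18 / 3
  c1 r1c1: 0 / 0 / 0
  c2 r0c1: 22 / 22 / 3
  c2 r1c0: 48 / 48 / 8
  c2 r1c1: 26 / 26 / 8
  c3 r0c1: 0 / 0 / 0
  c3 r1c0: 0 / 0 / 0
  c3 r1c1: 51 / 51 / 3

PE[1][1].acc = 51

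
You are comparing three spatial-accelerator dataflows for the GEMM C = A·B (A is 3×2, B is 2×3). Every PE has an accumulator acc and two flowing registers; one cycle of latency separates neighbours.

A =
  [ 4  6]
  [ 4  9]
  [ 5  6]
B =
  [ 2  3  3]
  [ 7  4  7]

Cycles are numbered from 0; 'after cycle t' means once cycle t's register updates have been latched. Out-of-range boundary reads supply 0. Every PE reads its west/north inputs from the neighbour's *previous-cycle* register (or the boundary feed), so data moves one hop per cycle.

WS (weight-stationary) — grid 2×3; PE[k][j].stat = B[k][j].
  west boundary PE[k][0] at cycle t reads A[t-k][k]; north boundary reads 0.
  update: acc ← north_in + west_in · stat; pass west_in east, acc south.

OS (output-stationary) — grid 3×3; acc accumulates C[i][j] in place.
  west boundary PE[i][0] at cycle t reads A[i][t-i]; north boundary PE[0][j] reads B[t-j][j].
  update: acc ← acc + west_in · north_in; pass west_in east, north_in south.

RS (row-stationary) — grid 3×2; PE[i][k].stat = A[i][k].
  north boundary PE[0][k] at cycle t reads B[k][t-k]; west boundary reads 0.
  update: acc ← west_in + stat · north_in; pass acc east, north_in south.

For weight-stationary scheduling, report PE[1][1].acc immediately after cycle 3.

PE[1][1].acc = 48

WS 2×3: PE[1][1] cycle-by-cycle (with neighbour feeds):
  cycle 0: PE[0][1] → acc 0, east 0, south 0
  cycle 0: PE[1][0] → acc 0, east 0, south 0
  cycle 0: PE[1][1] → acc 0, east 0, south 0
  cycle 1: PE[0][1] → acc 12, east 4, south 12
  cycle 1: PE[1][0] → acc 50, east 6, south 50
  cycle 1: PE[1][1] → acc 0, east 0, south 0
  cycle 2: PE[0][1] → acc 12, east 4, south 12
  cycle 2: PE[1][0] → acc 71, east 9, south 71
  cycle 2: PE[1][1] → acc 36, east 6, south 36
  cycle 3: PE[0][1] → acc 15, east 5, south 15
  cycle 3: PE[1][0] → acc 52, east 6, south 52
  cycle 3: PE[1][1] → acc 48, east 9, south 48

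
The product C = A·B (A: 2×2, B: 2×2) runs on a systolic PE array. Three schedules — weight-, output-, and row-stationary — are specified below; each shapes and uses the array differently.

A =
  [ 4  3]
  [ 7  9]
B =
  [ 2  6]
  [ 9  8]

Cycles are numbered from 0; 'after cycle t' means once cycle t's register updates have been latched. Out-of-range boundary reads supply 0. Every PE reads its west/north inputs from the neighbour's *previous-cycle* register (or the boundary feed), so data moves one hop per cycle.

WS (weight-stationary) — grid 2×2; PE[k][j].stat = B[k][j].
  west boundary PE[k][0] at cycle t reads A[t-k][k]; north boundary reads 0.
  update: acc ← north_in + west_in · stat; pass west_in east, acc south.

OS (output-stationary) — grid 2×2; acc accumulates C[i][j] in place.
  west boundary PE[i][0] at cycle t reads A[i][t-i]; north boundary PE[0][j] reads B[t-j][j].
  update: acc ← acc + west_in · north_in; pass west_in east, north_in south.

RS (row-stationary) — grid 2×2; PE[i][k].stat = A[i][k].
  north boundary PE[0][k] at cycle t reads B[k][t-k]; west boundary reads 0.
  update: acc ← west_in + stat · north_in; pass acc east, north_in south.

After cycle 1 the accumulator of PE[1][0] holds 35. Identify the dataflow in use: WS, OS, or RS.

dataflow = WS

WS (2×2 grid), PE[1][0]:
  c0 r1c0: 0 / 0 / 0
  c1 r1c0: 35 / 3 / 35
OS (2×2 grid), PE[1][0]:
  c0 r1c0: 0 / 0 / 0
  c1 r1c0: 14 / 7 / 2
RS (2×2 grid), PE[1][0]:
  c0 r1c0: 0 / 0 / 0
  c1 r1c0: 14 / 14 / 2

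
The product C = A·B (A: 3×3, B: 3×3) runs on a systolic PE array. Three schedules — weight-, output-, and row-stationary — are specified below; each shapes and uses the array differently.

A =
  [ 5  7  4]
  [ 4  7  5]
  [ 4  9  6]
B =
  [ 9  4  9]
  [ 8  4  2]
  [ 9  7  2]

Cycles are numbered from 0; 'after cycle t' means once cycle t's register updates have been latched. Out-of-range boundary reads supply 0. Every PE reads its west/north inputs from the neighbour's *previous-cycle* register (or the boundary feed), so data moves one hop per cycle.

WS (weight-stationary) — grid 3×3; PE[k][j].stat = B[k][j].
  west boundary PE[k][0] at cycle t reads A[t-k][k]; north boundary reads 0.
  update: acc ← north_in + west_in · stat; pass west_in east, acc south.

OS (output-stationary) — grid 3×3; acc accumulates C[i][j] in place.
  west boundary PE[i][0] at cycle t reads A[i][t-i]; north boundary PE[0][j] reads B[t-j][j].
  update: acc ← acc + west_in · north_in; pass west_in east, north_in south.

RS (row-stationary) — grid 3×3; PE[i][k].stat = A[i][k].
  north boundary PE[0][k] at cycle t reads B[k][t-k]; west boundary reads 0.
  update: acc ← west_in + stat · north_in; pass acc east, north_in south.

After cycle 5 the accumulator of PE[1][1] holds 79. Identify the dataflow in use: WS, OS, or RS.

dataflow = OS

WS (3×3 grid), PE[1][1]:
  [0] (1,1) acc=0 (h:0 v:0)
  [1] (1,1) acc=0 (h:0 v:0)
  [2] (1,1) acc=48 (h:7 v:48)
  [3] (1,1) acc=44 (h:7 v:44)
  [4] (1,1) acc=52 (h:9 v:52)
  [5] (1,1) acc=0 (h:0 v:0)
OS (3×3 grid), PE[1][1]:
  [0] (1,1) acc=0 (h:0 v:0)
  [1] (1,1) acc=0 (h:0 v:0)
  [2] (1,1) acc=16 (h:4 v:4)
  [3] (1,1) acc=44 (h:7 v:4)
  [4] (1,1) acc=79 (h:5 v:7)
  [5] (1,1) acc=79 (h:0 v:0)
RS (3×3 grid), PE[1][1]:
  [0] (1,1) acc=0 (h:0 v:0)
  [1] (1,1) acc=0 (h:0 v:0)
  [2] (1,1) acc=92 (h:92 v:8)
  [3] (1,1) acc=44 (h:44 v:4)
  [4] (1,1) acc=50 (h:50 v:2)
  [5] (1,1) acc=0 (h:0 v:0)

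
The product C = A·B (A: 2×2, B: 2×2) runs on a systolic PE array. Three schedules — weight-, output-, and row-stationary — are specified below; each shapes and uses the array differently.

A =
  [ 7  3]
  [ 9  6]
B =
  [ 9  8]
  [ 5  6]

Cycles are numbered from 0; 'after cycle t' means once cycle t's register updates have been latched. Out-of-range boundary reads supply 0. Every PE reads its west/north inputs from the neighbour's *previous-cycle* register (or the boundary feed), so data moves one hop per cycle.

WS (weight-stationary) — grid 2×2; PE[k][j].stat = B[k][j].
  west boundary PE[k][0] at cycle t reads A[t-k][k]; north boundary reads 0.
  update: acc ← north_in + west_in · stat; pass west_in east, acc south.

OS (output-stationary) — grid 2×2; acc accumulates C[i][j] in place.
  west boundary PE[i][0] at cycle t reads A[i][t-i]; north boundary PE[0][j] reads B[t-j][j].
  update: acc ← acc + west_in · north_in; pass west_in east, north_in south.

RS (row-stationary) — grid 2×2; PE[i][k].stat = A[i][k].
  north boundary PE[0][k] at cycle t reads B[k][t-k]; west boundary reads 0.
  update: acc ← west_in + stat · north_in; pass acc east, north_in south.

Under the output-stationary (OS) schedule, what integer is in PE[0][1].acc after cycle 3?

PE[0][1].acc = 74

OS (2×2). Following PE[0][1] plus its west/north inputs:
  cycle 0: PE[0][0] → acc 63, east 7, south 9
  cycle 0: PE[0][1] → acc 0, east 0, south 0
  cycle 1: PE[0][0] → acc 78, east 3, south 5
  cycle 1: PE[0][1] → acc 56, east 7, south 8
  cycle 2: PE[0][0] → acc 78, east 0, south 0
  cycle 2: PE[0][1] → acc 74, east 3, south 6
  cycle 3: PE[0][0] → acc 78, east 0, south 0
  cycle 3: PE[0][1] → acc 74, east 0, south 0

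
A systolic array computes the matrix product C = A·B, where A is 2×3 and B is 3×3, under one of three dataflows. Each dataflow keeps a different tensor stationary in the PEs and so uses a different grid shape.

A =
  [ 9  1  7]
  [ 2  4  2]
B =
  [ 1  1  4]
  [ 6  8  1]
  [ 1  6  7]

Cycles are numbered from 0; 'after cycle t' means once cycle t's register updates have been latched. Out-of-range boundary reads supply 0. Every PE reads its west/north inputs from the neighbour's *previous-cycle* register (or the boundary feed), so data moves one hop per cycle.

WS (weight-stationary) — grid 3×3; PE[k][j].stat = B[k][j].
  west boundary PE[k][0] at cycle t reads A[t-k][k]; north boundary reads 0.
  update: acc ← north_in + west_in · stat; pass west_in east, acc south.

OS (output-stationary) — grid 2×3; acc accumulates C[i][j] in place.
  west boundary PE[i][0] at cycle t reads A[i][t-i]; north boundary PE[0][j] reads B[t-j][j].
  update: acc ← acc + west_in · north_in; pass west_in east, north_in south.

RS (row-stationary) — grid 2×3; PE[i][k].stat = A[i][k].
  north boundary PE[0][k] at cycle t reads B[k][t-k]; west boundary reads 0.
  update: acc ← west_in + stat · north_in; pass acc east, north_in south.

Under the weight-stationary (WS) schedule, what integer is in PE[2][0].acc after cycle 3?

PE[2][0].acc = 28

WS (3×3). Following PE[2][0] plus its west/north inputs:
  after 0 — PE[1][0] acc=0, pass-E 0, pass-S 0
  after 0 — PE[2][0] acc=0, pass-E 0, pass-S 0
  after 1 — PE[1][0] acc=15, pass-E 1, pass-S 15
  after 1 — PE[2][0] acc=0, pass-E 0, pass-S 0
  after 2 — PE[1][0] acc=26, pass-E 4, pass-S 26
  after 2 — PE[2][0] acc=22, pass-E 7, pass-S 22
  after 3 — PE[1][0] acc=0, pass-E 0, pass-S 0
  after 3 — PE[2][0] acc=28, pass-E 2, pass-S 28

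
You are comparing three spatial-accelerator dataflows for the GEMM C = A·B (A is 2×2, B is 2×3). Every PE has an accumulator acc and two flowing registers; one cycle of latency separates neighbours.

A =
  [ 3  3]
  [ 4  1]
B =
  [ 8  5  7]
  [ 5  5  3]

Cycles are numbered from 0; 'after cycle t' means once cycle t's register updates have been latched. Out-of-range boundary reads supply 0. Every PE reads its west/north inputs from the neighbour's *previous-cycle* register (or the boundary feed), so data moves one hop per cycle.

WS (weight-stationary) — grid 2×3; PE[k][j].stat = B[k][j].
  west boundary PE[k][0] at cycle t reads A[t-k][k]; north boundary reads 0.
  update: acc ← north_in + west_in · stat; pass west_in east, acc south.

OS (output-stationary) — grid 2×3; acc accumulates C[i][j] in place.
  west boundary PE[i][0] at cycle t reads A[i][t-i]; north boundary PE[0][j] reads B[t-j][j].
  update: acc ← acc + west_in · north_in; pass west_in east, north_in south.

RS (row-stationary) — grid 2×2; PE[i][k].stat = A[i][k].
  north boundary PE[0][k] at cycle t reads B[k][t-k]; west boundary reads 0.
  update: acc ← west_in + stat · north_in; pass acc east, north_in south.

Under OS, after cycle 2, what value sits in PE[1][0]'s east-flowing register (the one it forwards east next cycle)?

OS (2×3). Following PE[1][0] plus its west/north inputs:
  after 0 — PE[0][0] acc=24, pass-E 3, pass-S 8
  after 0 — PE[1][0] acc=0, pass-E 0, pass-S 0
  after 1 — PE[0][0] acc=39, pass-E 3, pass-S 5
  after 1 — PE[1][0] acc=32, pass-E 4, pass-S 8
  after 2 — PE[0][0] acc=39, pass-E 0, pass-S 0
  after 2 — PE[1][0] acc=37, pass-E 1, pass-S 5

register = 1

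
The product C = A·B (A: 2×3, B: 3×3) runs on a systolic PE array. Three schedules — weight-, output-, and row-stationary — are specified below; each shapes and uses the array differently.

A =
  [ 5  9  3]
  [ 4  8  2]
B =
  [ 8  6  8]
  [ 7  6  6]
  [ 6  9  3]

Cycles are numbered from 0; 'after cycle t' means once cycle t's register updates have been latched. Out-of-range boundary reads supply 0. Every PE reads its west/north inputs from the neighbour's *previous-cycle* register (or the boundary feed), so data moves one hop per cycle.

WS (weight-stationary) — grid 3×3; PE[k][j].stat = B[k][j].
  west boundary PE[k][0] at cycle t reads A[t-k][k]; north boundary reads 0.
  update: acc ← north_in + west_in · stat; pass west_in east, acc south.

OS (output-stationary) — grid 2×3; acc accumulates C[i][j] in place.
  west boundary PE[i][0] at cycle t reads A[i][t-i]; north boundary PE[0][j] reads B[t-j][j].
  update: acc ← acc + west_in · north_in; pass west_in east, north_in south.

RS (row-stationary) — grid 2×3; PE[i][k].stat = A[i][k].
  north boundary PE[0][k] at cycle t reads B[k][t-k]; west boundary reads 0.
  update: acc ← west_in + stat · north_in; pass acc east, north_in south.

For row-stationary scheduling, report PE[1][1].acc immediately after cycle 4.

RS 2×3: PE[1][1] cycle-by-cycle (with neighbour feeds):
  after 0 — PE[0][1] acc=0, pass-E 0, pass-S 0
  after 0 — PE[1][0] acc=0, pass-E 0, pass-S 0
  after 0 — PE[1][1] acc=0, pass-E 0, pass-S 0
  after 1 — PE[0][1] acc=103, pass-E 103, pass-S 7
  after 1 — PE[1][0] acc=32, pass-E 32, pass-S 8
  after 1 — PE[1][1] acc=0, pass-E 0, pass-S 0
  after 2 — PE[0][1] acc=84, pass-E 84, pass-S 6
  after 2 — PE[1][0] acc=24, pass-E 24, pass-S 6
  after 2 — PE[1][1] acc=88, pass-E 88, pass-S 7
  after 3 — PE[0][1] acc=94, pass-E 94, pass-S 6
  after 3 — PE[1][0] acc=32, pass-E 32, pass-S 8
  after 3 — PE[1][1] acc=72, pass-E 72, pass-S 6
  after 4 — PE[0][1] acc=0, pass-E 0, pass-S 0
  after 4 — PE[1][0] acc=0, pass-E 0, pass-S 0
  after 4 — PE[1][1] acc=80, pass-E 80, pass-S 6

PE[1][1].acc = 80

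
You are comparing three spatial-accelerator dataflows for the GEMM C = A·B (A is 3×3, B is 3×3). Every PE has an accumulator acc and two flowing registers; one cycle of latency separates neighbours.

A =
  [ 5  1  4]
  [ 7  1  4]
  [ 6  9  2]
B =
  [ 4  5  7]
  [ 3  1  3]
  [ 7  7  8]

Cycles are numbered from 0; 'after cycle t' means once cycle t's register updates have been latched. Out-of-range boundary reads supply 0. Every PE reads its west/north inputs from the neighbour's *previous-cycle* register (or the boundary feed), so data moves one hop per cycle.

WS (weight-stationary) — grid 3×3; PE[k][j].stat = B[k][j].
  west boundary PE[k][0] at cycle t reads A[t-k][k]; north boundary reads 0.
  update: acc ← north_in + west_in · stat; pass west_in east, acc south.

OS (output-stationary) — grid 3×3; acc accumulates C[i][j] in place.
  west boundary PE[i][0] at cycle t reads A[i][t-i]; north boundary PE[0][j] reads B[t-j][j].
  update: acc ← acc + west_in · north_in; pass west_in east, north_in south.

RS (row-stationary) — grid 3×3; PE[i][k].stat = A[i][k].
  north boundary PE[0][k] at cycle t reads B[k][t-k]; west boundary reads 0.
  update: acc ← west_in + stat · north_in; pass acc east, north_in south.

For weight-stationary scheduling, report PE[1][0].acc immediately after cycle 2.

WS on a 3×3 grid — tracing PE[1][0] and its feeders:
  [0] (0,0) acc=20 (h:5 v:20)
  [0] (1,0) acc=0 (h:0 v:0)
  [1] (0,0) acc=28 (h:7 v:28)
  [1] (1,0) acc=23 (h:1 v:23)
  [2] (0,0) acc=24 (h:6 v:24)
  [2] (1,0) acc=31 (h:1 v:31)

PE[1][0].acc = 31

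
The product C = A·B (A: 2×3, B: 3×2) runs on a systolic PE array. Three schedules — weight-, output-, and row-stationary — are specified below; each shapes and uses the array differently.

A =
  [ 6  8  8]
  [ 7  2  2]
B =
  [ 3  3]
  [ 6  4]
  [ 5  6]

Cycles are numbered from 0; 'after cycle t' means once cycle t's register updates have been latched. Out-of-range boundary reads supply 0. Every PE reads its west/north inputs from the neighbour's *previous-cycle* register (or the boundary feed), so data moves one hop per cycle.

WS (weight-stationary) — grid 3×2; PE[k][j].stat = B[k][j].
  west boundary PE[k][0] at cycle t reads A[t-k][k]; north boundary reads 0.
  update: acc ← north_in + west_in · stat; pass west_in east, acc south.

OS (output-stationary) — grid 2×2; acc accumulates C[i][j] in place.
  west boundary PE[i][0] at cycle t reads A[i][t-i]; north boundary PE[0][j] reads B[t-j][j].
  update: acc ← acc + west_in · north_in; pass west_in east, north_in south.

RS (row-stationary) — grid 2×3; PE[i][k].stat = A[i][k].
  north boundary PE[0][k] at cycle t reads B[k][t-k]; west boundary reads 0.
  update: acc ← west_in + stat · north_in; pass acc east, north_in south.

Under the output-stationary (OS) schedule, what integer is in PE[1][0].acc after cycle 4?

Tracing OS — 2×2 array, target PE[1][0]:
  0: (0,0).acc=18  regs=<6,3>
  0: (1,0).acc=0  regs=<0,0>
  1: (0,0).acc=66  regs=<8,6>
  1: (1,0).acc=21  regs=<7,3>
  2: (0,0).acc=106  regs=<8,5>
  2: (1,0).acc=33  regs=<2,6>
  3: (0,0).acc=106  regs=<0,0>
  3: (1,0).acc=43  regs=<2,5>
  4: (0,0).acc=106  regs=<0,0>
  4: (1,0).acc=43  regs=<0,0>

PE[1][0].acc = 43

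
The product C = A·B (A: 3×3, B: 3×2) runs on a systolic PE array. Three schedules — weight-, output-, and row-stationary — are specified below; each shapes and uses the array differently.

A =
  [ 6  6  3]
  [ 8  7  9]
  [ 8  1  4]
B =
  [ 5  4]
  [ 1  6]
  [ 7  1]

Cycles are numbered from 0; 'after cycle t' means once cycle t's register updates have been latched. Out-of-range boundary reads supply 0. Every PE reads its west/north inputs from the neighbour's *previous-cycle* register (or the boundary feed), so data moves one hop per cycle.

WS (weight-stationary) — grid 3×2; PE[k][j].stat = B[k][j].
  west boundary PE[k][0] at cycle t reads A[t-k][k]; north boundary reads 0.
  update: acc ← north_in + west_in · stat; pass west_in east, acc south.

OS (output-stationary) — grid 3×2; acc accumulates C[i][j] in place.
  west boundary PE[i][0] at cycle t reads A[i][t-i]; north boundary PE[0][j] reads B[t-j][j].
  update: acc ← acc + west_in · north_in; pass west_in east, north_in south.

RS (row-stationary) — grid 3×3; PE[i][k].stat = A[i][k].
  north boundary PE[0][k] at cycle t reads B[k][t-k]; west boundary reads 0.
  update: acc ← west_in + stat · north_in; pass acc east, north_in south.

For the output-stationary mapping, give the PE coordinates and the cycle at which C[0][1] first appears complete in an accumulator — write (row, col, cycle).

OS: C[0][1] accumulates in PE[0][1]:
  [0] (0,1) acc=0 (h:0 v:0)
  [1] (0,1) acc=24 (h:6 v:4)
  [2] (0,1) acc=60 (h:6 v:6)
  [3] (0,1) acc=63 (h:3 v:1)

(row, col, cycle) = (0, 1, 3)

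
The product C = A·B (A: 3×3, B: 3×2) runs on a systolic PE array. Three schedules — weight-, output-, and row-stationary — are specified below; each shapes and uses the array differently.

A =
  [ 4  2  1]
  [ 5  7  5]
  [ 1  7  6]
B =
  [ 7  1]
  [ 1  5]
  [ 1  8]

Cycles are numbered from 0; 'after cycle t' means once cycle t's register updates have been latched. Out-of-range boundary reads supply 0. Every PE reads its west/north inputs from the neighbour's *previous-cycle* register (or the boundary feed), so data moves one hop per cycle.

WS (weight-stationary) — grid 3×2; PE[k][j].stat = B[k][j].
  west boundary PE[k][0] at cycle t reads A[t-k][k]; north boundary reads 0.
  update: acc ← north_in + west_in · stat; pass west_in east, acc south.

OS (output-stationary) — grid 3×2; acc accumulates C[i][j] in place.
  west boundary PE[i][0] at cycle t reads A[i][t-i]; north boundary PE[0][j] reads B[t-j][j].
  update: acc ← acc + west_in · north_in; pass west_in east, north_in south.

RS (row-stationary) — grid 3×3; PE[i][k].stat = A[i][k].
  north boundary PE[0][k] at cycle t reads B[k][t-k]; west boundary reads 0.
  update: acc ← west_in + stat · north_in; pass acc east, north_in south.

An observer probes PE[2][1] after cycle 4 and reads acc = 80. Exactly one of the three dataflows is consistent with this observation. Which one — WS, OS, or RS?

— WS: 3×2; PE[2][1] trace:
  @0  [2,1]  acc 0  |  →0  ↓0
  @1  [2,1]  acc 0  |  →0  ↓0
  @2  [2,1]  acc 0  |  →0  ↓0
  @3  [2,1]  acc 22  |  →1  ↓22
  @4  [2,1]  acc 80  |  →5  ↓80
— OS: 3×2; PE[2][1] trace:
  @0  [2,1]  acc 0  |  →0  ↓0
  @1  [2,1]  acc 0  |  →0  ↓0
  @2  [2,1]  acc 0  |  →0  ↓0
  @3  [2,1]  acc 1  |  →1  ↓1
  @4  [2,1]  acc 36  |  →7  ↓5
— RS: 3×3; PE[2][1] trace:
  @0  [2,1]  acc 0  |  →0  ↓0
  @1  [2,1]  acc 0  |  →0  ↓0
  @2  [2,1]  acc 0  |  →0  ↓0
  @3  [2,1]  acc 14  |  →14  ↓1
  @4  [2,1]  acc 36  |  →36  ↓5

dataflow = WS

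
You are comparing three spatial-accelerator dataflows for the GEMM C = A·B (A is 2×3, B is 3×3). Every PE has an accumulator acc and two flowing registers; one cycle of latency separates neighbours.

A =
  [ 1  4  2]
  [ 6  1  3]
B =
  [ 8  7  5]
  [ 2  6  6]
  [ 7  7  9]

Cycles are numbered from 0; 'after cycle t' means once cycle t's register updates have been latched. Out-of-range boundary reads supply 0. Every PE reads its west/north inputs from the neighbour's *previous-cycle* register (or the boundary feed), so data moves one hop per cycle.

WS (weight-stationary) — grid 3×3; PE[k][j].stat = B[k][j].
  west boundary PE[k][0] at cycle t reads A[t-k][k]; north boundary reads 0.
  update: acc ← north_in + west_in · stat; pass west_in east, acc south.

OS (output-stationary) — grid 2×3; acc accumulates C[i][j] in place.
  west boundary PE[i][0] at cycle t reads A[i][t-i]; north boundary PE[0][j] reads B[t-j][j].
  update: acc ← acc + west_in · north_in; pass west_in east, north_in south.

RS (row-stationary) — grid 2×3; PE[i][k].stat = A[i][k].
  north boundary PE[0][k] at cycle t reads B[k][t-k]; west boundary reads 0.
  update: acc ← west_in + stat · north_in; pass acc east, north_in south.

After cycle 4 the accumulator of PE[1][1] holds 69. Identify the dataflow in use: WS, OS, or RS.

Under WS (3×3), PE[1][1]:
  [0] (1,1) acc=0 (h:0 v:0)
  [1] (1,1) acc=0 (h:0 v:0)
  [2] (1,1) acc=31 (h:4 v:31)
  [3] (1,1) acc=48 (h:1 v:48)
  [4] (1,1) acc=0 (h:0 v:0)
Under OS (2×3), PE[1][1]:
  [0] (1,1) acc=0 (h:0 v:0)
  [1] (1,1) acc=0 (h:0 v:0)
  [2] (1,1) acc=42 (h:6 v:7)
  [3] (1,1) acc=48 (h:1 v:6)
  [4] (1,1) acc=69 (h:3 v:7)
Under RS (2×3), PE[1][1]:
  [0] (1,1) acc=0 (h:0 v:0)
  [1] (1,1) acc=0 (h:0 v:0)
  [2] (1,1) acc=50 (h:50 v:2)
  [3] (1,1) acc=48 (h:48 v:6)
  [4] (1,1) acc=36 (h:36 v:6)

dataflow = OS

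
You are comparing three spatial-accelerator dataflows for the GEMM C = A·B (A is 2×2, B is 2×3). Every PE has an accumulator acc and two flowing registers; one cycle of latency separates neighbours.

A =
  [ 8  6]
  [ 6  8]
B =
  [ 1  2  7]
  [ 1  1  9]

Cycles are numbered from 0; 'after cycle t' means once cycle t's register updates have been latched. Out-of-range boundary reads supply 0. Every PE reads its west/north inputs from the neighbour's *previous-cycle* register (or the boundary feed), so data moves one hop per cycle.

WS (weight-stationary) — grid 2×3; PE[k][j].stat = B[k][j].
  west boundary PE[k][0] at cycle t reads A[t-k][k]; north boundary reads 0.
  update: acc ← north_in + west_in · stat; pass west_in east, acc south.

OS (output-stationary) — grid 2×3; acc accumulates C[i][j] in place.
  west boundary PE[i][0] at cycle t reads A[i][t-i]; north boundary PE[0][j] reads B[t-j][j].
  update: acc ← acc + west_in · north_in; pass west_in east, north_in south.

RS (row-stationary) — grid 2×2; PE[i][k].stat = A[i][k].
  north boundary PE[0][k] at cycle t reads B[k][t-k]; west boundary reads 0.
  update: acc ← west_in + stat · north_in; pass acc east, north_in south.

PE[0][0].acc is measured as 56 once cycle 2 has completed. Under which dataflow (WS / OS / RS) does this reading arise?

WS (2×3 grid), PE[0][0]:
  after 0 — PE[0][0] acc=8, pass-E 8, pass-S 8
  after 1 — PE[0][0] acc=6, pass-E 6, pass-S 6
  after 2 — PE[0][0] acc=0, pass-E 0, pass-S 0
OS (2×3 grid), PE[0][0]:
  after 0 — PE[0][0] acc=8, pass-E 8, pass-S 1
  after 1 — PE[0][0] acc=14, pass-E 6, pass-S 1
  after 2 — PE[0][0] acc=14, pass-E 0, pass-S 0
RS (2×2 grid), PE[0][0]:
  after 0 — PE[0][0] acc=8, pass-E 8, pass-S 1
  after 1 — PE[0][0] acc=16, pass-E 16, pass-S 2
  after 2 — PE[0][0] acc=56, pass-E 56, pass-S 7

dataflow = RS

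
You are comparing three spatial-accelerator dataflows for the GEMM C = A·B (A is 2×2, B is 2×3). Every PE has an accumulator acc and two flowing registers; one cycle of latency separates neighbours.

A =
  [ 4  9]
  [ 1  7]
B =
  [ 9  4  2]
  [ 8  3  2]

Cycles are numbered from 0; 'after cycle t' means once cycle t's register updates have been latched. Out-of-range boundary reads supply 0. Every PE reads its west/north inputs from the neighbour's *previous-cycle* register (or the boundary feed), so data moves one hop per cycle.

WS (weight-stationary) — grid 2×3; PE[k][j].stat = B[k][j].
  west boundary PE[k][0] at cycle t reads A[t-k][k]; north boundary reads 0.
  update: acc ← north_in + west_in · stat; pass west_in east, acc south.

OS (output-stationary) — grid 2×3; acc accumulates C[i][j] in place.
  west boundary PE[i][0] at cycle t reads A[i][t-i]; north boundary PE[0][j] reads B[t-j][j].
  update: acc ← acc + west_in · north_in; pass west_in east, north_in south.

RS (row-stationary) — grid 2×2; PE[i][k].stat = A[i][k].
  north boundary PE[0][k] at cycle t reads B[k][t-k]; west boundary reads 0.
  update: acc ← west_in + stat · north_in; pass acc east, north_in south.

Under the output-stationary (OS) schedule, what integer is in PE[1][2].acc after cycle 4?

OS 2×3: PE[1][2] cycle-by-cycle (with neighbour feeds):
  t=0 PE[0][2]: acc=0 h=0 v=0
  t=0 PE[1][1]: acc=0 h=0 v=0
  t=0 PE[1][2]: acc=0 h=0 v=0
  t=1 PE[0][2]: acc=0 h=0 v=0
  t=1 PE[1][1]: acc=0 h=0 v=0
  t=1 PE[1][2]: acc=0 h=0 v=0
  t=2 PE[0][2]: acc=8 h=4 v=2
  t=2 PE[1][1]: acc=4 h=1 v=4
  t=2 PE[1][2]: acc=0 h=0 v=0
  t=3 PE[0][2]: acc=26 h=9 v=2
  t=3 PE[1][1]: acc=25 h=7 v=3
  t=3 PE[1][2]: acc=2 h=1 v=2
  t=4 PE[0][2]: acc=26 h=0 v=0
  t=4 PE[1][1]: acc=25 h=0 v=0
  t=4 PE[1][2]: acc=16 h=7 v=2

PE[1][2].acc = 16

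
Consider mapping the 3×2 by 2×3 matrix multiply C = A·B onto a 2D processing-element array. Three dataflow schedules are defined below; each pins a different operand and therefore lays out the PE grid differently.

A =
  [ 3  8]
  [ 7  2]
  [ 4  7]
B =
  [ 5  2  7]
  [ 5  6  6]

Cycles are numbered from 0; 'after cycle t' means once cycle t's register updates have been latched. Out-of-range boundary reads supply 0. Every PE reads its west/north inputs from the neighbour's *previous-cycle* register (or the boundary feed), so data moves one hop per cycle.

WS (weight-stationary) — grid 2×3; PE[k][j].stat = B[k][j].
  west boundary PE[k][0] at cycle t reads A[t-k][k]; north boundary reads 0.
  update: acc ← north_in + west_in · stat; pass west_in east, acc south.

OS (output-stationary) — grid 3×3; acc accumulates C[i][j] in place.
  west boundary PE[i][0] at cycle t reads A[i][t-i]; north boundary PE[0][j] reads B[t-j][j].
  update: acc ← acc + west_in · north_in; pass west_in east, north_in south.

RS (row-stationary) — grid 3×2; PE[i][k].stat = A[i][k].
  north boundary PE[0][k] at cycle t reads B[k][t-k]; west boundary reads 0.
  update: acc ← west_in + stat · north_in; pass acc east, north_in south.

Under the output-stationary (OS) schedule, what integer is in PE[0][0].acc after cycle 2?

PE[0][0].acc = 55

OS (3×3). Following PE[0][0] plus its west/north inputs:
  t=0 PE[0][0]: acc=15 h=3 v=5
  t=1 PE[0][0]: acc=55 h=8 v=5
  t=2 PE[0][0]: acc=55 h=0 v=0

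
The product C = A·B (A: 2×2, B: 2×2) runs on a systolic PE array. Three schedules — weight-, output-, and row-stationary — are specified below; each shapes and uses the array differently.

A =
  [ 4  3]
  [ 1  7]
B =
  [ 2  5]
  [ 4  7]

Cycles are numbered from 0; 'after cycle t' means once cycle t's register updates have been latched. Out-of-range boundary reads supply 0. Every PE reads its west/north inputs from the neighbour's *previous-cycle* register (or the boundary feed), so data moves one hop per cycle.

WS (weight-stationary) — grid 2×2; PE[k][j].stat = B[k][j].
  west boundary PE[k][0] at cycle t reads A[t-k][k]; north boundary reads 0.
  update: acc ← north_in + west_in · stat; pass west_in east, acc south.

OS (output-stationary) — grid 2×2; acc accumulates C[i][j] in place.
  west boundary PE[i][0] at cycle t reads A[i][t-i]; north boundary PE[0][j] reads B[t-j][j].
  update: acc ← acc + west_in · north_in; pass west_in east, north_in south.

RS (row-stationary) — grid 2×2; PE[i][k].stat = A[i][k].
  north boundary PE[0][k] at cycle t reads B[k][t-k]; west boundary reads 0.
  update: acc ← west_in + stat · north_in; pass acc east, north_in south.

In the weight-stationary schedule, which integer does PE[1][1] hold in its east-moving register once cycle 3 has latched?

WS 2×2: PE[1][1] cycle-by-cycle (with neighbour feeds):
  step 0 · PE0,1: acc=0; fwd→0 fwd↓0
  step 0 · PE1,0: acc=0; fwd→0 fwd↓0
  step 0 · PE1,1: acc=0; fwd→0 fwd↓0
  step 1 · PE0,1: acc=20; fwd→4 fwd↓20
  step 1 · PE1,0: acc=20; fwd→3 fwd↓20
  step 1 · PE1,1: acc=0; fwd→0 fwd↓0
  step 2 · PE0,1: acc=5; fwd→1 fwd↓5
  step 2 · PE1,0: acc=30; fwd→7 fwd↓30
  step 2 · PE1,1: acc=41; fwd→3 fwd↓41
  step 3 · PE0,1: acc=0; fwd→0 fwd↓0
  step 3 · PE1,0: acc=0; fwd→0 fwd↓0
  step 3 · PE1,1: acc=54; fwd→7 fwd↓54

register = 7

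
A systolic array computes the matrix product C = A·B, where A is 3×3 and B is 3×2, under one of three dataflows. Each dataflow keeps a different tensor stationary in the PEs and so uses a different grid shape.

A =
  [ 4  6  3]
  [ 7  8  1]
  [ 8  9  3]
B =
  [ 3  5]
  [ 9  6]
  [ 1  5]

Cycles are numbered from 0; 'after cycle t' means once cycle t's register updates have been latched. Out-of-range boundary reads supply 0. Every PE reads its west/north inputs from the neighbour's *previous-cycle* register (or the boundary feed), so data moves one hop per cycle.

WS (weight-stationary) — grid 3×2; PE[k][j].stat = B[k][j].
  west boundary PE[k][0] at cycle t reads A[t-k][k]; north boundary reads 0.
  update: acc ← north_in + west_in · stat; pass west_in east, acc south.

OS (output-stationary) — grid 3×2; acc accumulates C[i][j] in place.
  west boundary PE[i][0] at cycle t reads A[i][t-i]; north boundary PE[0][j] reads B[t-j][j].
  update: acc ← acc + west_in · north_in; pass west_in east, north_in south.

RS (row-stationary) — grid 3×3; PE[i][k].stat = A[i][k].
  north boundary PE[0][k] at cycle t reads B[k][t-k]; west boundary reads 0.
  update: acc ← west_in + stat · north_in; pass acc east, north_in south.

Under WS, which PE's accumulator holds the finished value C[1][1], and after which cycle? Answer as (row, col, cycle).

WS — PE[2][1] is where C[1][1] collects:
  @0  [2,1]  acc 0  |  →0  ↓0
  @1  [2,1]  acc 0  |  →0  ↓0
  @2  [2,1]  acc 0  |  →0  ↓0
  @3  [2,1]  acc 71  |  →3  ↓71
  @4  [2,1]  acc 88  |  →1  ↓88

(row, col, cycle) = (2, 1, 4)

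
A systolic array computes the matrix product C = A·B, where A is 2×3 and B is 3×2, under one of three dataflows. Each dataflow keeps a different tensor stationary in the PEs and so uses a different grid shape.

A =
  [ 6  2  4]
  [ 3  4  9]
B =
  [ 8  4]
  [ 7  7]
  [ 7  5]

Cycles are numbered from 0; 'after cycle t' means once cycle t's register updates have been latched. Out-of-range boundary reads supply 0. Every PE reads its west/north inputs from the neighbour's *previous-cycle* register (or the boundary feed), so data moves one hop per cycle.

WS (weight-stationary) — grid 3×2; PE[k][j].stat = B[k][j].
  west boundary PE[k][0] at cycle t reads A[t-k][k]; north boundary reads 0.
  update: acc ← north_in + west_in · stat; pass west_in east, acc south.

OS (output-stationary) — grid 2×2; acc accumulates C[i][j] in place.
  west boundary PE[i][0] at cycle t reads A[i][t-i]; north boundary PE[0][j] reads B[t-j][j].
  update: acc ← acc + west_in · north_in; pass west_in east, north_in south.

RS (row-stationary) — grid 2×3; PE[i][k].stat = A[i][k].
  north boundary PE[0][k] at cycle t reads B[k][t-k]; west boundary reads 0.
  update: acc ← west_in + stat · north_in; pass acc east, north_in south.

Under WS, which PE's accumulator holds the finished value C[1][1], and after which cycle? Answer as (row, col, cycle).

WS — PE[2][1] is where C[1][1] collects:
  c0 r2c1: 0 / 0 / 0
  c1 r2c1: 0 / 0 / 0
  c2 r2c1: 0 / 0 / 0
  c3 r2c1: 58 / 4 / 58
  c4 r2c1: 85 / 9 / 85

(row, col, cycle) = (2, 1, 4)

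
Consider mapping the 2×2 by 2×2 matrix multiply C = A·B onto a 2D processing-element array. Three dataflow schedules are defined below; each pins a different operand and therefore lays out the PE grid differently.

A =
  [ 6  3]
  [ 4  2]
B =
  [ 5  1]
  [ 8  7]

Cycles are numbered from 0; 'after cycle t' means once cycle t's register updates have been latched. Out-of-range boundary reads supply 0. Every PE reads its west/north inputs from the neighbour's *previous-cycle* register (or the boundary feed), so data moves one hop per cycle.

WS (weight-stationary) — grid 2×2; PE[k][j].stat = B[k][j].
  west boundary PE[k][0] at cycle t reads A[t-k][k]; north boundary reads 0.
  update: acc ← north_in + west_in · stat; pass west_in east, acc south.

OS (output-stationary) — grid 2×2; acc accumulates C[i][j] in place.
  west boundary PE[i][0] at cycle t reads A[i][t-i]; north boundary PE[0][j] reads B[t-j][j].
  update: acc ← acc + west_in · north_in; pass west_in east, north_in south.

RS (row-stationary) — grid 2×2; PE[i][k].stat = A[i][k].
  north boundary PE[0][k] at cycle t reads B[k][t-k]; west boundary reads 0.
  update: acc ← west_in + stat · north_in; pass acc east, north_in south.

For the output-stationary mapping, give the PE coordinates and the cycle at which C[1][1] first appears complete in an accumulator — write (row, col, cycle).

(row, col, cycle) = (1, 1, 3)

Under OS, C[1][1] lands at PE[1][1]:
  cycle 0: PE[1][1] → acc 0, east 0, south 0
  cycle 1: PE[1][1] → acc 0, east 0, south 0
  cycle 2: PE[1][1] → acc 4, east 4, south 1
  cycle 3: PE[1][1] → acc 18, east 2, south 7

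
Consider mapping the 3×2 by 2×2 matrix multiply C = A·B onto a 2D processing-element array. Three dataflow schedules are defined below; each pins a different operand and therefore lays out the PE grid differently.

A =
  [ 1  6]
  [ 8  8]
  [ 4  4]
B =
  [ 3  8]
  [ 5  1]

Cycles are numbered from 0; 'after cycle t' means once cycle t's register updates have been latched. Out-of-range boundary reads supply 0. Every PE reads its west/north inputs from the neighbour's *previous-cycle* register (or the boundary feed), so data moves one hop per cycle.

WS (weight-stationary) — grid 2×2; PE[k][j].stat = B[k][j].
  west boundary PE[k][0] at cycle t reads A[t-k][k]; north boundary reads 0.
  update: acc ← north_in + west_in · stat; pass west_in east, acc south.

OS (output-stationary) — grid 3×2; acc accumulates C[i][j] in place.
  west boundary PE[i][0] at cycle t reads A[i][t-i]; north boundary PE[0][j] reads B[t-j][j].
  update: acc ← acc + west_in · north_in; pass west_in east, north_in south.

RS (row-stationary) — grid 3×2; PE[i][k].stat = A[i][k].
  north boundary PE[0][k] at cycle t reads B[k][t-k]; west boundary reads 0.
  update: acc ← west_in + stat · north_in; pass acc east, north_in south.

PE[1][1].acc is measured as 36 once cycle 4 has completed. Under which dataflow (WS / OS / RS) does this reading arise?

dataflow = WS

WS (2×2 grid), PE[1][1]:
  after 0 — PE[1][1] acc=0, pass-E 0, pass-S 0
  after 1 — PE[1][1] acc=0, pass-E 0, pass-S 0
  after 2 — PE[1][1] acc=14, pass-E 6, pass-S 14
  after 3 — PE[1][1] acc=72, pass-E 8, pass-S 72
  after 4 — PE[1][1] acc=36, pass-E 4, pass-S 36
OS (3×2 grid), PE[1][1]:
  after 0 — PE[1][1] acc=0, pass-E 0, pass-S 0
  after 1 — PE[1][1] acc=0, pass-E 0, pass-S 0
  after 2 — PE[1][1] acc=64, pass-E 8, pass-S 8
  after 3 — PE[1][1] acc=72, pass-E 8, pass-S 1
  after 4 — PE[1][1] acc=72, pass-E 0, pass-S 0
RS (3×2 grid), PE[1][1]:
  after 0 — PE[1][1] acc=0, pass-E 0, pass-S 0
  after 1 — PE[1][1] acc=0, pass-E 0, pass-S 0
  after 2 — PE[1][1] acc=64, pass-E 64, pass-S 5
  after 3 — PE[1][1] acc=72, pass-E 72, pass-S 1
  after 4 — PE[1][1] acc=0, pass-E 0, pass-S 0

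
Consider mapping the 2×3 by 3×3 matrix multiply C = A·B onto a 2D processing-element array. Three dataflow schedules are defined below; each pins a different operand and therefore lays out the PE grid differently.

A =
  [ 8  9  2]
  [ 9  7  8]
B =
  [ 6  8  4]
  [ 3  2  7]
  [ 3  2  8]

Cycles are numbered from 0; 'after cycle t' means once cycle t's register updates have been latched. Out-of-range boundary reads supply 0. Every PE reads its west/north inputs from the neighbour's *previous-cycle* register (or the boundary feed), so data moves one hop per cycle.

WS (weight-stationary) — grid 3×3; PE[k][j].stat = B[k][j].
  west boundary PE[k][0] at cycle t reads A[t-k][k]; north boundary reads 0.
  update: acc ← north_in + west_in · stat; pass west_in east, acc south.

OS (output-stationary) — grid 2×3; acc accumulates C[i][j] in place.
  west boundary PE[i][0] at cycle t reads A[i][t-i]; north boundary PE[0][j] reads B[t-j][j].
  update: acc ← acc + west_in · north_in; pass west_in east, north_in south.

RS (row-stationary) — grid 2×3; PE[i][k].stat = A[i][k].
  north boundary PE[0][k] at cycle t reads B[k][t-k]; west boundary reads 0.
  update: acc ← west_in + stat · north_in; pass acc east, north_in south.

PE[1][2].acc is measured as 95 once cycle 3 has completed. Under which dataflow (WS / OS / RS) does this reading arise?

dataflow = WS

— WS: 3×3; PE[1][2] trace:
  c0 r1c2: 0 / 0 / 0
  c1 r1c2: 0 / 0 / 0
  c2 r1c2: 0 / 0 / 0
  c3 r1c2: 95 / 9 / 95
— OS: 2×3; PE[1][2] trace:
  c0 r1c2: 0 / 0 / 0
  c1 r1c2: 0 / 0 / 0
  c2 r1c2: 0 / 0 / 0
  c3 r1c2: 36 / 9 / 4
— RS: 2×3; PE[1][2] trace:
  c0 r1c2: 0 / 0 / 0
  c1 r1c2: 0 / 0 / 0
  c2 r1c2: 0 / 0 / 0
  c3 r1c2: 99 / 99 / 3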